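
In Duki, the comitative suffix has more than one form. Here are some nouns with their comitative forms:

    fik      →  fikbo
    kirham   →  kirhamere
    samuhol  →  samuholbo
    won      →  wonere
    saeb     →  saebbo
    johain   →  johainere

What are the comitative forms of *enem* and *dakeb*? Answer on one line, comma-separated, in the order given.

The suffix is conditioned by the final consonant: -ere when the stem ends in a nasal (*kirham*, *won*, *johain*); -bo when the stem ends in a non-nasal consonant (*fik*, *samuhol*, *saeb*).
*enem*: final consonant = /m/, a nasal → -ere → *enemere*.
*dakeb*: final consonant = /b/, non-nasal → -bo → *dakebbo*.

enemere, dakebbo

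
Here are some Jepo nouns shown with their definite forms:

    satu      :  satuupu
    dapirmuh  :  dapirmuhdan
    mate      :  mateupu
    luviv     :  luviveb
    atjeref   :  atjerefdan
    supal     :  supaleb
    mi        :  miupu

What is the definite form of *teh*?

tehdan

The alternation tracks the final sound of the stem — -dan when the stem ends in a voiceless consonant (*dapirmuh*, *atjeref*); -eb when the stem ends in a voiced consonant (*luviv*, *supal*); -upu when the stem ends in a vowel (*satu*, *mate*, *mi*).
*teh* — final sound /h/ (a voiceless consonant) → -dan → *tehdan*.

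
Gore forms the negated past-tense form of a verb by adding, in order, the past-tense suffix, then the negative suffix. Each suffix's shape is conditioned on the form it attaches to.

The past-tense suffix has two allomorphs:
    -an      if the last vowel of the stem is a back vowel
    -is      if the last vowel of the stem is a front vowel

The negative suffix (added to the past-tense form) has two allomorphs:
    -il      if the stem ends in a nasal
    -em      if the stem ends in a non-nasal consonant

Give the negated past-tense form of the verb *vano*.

*vano*: last vowel = /o/, a back vowel → -an → *vanoan*.
The final consonant of the past-tense form *vanoan* is /n/, which is a nasal, so the negative suffix is -il, giving *vanoanil*.

vanoanil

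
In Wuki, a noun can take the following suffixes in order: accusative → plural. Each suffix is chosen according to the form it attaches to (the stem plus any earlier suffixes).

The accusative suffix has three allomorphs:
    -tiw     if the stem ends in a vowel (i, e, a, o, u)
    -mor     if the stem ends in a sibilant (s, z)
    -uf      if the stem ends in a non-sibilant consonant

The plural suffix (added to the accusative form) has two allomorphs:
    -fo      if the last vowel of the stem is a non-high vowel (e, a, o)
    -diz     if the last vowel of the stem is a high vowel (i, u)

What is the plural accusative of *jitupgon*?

*jitupgon* — final sound /n/ (a non-sibilant consonant) → -uf → *jitupgonuf*.
The accusative form *jitupgonuf* — last vowel /u/ (a high vowel) → -diz → *jitupgonufdiz*.

jitupgonufdiz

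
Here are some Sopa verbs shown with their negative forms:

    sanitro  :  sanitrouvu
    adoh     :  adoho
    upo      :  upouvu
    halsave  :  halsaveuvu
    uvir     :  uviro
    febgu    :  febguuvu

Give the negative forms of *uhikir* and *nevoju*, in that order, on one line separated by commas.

The pattern is consonant vs. vowel: -o when the stem ends in a consonant (*adoh*, *uvir*); -uvu when the stem ends in a vowel (*sanitro*, *upo*, *halsave*, *febgu*).
Since the final sound of *uhikir* is /r/ (a consonant), it takes -o, giving *uhikiro*.
*nevoju*: final sound = /u/, a vowel → -uvu → *nevojuuvu*.

uhikiro, nevojuuvu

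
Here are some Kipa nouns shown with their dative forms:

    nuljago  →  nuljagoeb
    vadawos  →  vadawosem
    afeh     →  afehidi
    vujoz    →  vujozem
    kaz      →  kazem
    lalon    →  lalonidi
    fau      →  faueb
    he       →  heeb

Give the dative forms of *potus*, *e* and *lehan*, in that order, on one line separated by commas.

The pattern is sibilance of the final sound: -em when the stem ends in a sibilant (*vadawos*, *vujoz*, *kaz*); -idi when the stem ends in a non-sibilant consonant (*afeh*, *lalon*); -eb when the stem ends in a vowel (*nuljago*, *fau*, *he*).
*potus* — final sound /s/ (a sibilant) → -em → *potusem*.
*e* — final sound /e/ (a vowel) → -eb → *eeb*.
The final sound of *lehan* is /n/, which is a non-sibilant consonant, so the suffix is -idi, giving *lehanidi*.

potusem, eeb, lehanidi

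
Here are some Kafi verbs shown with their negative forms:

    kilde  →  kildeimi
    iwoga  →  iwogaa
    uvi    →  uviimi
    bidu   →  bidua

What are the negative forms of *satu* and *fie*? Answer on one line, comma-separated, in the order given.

satua, fieimi

The pattern is front/back vowel harmony: -imi when the last vowel of the stem is a front vowel (*kilde*, *uvi*); -a when the last vowel of the stem is a back vowel (*iwoga*, *bidu*).
*satu*: last vowel = /u/, a back vowel → -a → *satua*.
Since the last vowel of *fie* is /e/ (a front vowel), it takes -imi, giving *fieimi*.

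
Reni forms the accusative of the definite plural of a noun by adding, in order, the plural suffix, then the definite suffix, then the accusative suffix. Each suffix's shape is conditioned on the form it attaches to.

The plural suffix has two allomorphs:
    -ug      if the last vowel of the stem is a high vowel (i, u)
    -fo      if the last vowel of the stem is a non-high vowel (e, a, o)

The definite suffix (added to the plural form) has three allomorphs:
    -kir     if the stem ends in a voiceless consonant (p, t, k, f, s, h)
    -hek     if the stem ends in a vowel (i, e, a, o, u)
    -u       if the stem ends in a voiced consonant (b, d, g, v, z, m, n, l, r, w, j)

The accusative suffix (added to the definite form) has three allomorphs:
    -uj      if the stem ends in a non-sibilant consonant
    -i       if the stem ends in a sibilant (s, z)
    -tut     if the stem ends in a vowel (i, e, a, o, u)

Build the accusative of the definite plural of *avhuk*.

The last vowel of *avhuk* is /u/, which is a high vowel, so the plural suffix is -ug, giving *avhukug*.
Since the final sound of the plural form *avhukug* is /g/ (a voiced consonant), it takes -u, giving *avhukugu*.
The final sound of the definite form *avhukugu* is /u/, which is a vowel, so the accusative suffix is -tut, giving *avhukugutut*.

avhukugutut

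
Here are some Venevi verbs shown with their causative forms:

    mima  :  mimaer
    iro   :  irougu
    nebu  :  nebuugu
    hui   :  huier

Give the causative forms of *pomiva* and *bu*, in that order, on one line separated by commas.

The pattern is rounding harmony: -ugu when the last vowel of the stem is a rounded vowel (*iro*, *nebu*); -er when the last vowel of the stem is an unrounded vowel (*mima*, *hui*).
The last vowel of *pomiva* is /a/, which is an unrounded vowel, so the suffix is -er, giving *pomivaer*.
Since the last vowel of *bu* is /u/ (a rounded vowel), it takes -ugu, giving *buugu*.

pomivaer, buugu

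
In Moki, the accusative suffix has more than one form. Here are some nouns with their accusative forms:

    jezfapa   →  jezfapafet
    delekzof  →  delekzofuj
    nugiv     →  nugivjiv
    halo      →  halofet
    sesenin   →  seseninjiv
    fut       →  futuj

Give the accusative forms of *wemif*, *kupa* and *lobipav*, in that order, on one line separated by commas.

The alternation tracks the final sound of the stem — -uj when the stem ends in a voiceless consonant (*delekzof*, *fut*); -jiv when the stem ends in a voiced consonant (*nugiv*, *sesenin*); -fet when the stem ends in a vowel (*jezfapa*, *halo*).
The final sound of *wemif* is /f/, which is a voiceless consonant, so the suffix is -uj, giving *wemifuj*.
The final sound of *kupa* is /a/, which is a vowel, so the suffix is -fet, giving *kupafet*.
*lobipav* — final sound /v/ (a voiced consonant) → -jiv → *lobipavjiv*.

wemifuj, kupafet, lobipavjiv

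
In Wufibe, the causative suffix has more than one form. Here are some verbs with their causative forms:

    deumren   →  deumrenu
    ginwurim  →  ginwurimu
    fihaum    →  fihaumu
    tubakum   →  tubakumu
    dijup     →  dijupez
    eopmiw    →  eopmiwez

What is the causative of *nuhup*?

The alternation tracks the final consonant of the stem — -u when the stem ends in a nasal (*deumren*, *ginwurim*, *fihaum*, *tubakum*); -ez when the stem ends in a non-nasal consonant (*dijup*, *eopmiw*).
*nuhup* — final consonant /p/ (non-nasal) → -ez → *nuhupez*.

nuhupez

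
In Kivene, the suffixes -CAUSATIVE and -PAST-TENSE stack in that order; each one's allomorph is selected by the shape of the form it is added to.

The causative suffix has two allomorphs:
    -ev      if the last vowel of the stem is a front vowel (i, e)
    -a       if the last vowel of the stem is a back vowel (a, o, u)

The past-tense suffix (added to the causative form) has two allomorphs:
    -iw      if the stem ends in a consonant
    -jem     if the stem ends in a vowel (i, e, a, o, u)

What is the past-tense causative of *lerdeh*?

lerdeheviw

Since the last vowel of *lerdeh* is /e/ (a front vowel), it takes -ev, giving *lerdehev*.
Since the final sound of the causative form *lerdehev* is /v/ (a consonant), it takes -iw, giving *lerdeheviw*.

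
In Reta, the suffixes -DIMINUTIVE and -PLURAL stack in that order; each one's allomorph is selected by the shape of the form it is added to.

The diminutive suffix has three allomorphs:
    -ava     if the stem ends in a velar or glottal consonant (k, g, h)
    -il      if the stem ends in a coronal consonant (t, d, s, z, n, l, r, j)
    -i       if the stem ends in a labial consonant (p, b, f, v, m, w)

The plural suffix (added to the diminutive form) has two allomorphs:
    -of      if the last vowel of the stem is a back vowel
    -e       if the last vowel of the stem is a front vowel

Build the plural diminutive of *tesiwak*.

*tesiwak*: final consonant = /k/, velar/glottal → -ava → *tesiwakava*.
The diminutive form *tesiwakava* — last vowel /a/ (a back vowel) → -of → *tesiwakavaof*.

tesiwakavaof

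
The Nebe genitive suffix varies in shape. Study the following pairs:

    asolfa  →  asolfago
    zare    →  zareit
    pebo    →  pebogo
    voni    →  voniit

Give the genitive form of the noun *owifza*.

owifzago

Looking at the last vowel of each stem: -it when the last vowel of the stem is a front vowel (*zare*, *voni*); -go when the last vowel of the stem is a back vowel (*asolfa*, *pebo*).
The last vowel of *owifza* is /a/, which is a back vowel, so the suffix is -go, giving *owifzago*.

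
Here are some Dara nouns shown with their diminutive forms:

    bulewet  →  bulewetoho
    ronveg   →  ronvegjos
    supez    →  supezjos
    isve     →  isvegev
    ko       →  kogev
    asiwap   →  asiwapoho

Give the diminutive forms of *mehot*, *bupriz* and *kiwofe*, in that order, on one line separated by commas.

The suffix is conditioned by the final sound: -oho when the stem ends in a voiceless consonant (*bulewet*, *asiwap*); -jos when the stem ends in a voiced consonant (*ronveg*, *supez*); -gev when the stem ends in a vowel (*isve*, *ko*).
The final sound of *mehot* is /t/, which is a voiceless consonant, so the suffix is -oho, giving *mehotoho*.
The final sound of *bupriz* is /z/, which is a voiced consonant, so the suffix is -jos, giving *buprizjos*.
*kiwofe* — final sound /e/ (a vowel) → -gev → *kiwofegev*.

mehotoho, buprizjos, kiwofegev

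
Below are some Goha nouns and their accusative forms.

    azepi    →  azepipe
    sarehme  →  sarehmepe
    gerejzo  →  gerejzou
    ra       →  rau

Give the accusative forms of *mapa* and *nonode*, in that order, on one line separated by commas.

mapau, nonodepe

The suffix is conditioned by the last vowel: -pe when the last vowel of the stem is a front vowel (*azepi*, *sarehme*); -u when the last vowel of the stem is a back vowel (*gerejzo*, *ra*).
Since the last vowel of *mapa* is /a/ (a back vowel), it takes -u, giving *mapau*.
*nonode* — last vowel /e/ (a front vowel) → -pe → *nonodepe*.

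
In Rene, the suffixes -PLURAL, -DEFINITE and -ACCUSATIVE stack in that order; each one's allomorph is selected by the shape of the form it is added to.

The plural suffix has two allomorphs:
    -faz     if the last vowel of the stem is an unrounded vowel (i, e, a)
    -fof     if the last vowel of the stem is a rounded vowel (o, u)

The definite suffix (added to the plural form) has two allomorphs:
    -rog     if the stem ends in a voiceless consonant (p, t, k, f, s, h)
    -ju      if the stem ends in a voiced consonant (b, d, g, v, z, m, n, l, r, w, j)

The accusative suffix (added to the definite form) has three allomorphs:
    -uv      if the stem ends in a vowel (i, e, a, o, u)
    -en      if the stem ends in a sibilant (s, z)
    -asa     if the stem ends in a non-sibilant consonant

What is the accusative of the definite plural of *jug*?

Since the last vowel of *jug* is /u/ (a rounded vowel), it takes -fof, giving *jugfof*.
The final consonant of the plural form *jugfof* is /f/, which is voiceless, so the definite suffix is -rog, giving *jugfofrog*.
The final sound of the definite form *jugfofrog* is /g/, which is a non-sibilant consonant, so the accusative suffix is -asa, giving *jugfofrogasa*.

jugfofrogasa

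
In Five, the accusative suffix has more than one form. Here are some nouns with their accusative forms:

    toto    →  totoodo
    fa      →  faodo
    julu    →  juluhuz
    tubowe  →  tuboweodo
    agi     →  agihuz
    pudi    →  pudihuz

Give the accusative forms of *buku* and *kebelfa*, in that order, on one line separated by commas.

bukuhuz, kebelfaodo

The pattern is height harmony: -huz when the last vowel of the stem is a high vowel (*julu*, *agi*, *pudi*); -odo when the last vowel of the stem is a non-high vowel (*toto*, *fa*, *tubowe*).
*buku*: last vowel = /u/, a high vowel → -huz → *bukuhuz*.
Since the last vowel of *kebelfa* is /a/ (a non-high vowel), it takes -odo, giving *kebelfaodo*.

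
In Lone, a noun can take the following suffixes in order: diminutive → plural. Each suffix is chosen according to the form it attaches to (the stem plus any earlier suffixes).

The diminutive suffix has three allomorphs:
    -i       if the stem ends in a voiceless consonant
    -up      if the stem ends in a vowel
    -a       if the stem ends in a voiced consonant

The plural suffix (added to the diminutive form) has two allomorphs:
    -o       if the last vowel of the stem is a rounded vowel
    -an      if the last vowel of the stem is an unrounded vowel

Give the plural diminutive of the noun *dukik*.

*dukik* — final sound /k/ (a voiceless consonant) → -i → *dukiki*.
Since the last vowel of the diminutive form *dukiki* is /i/ (an unrounded vowel), it takes -an, giving *dukikian*.

dukikian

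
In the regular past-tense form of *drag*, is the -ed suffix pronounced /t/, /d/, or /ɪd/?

/d/

The stem *drag* ends in a voiced sound other than /d/.
The -ed suffix is realized as /ɪd/ after /t, d/; as /t/ after other voiceless consonants; and as /d/ after other voiced sounds.
So -ed on *drag* is pronounced /d/.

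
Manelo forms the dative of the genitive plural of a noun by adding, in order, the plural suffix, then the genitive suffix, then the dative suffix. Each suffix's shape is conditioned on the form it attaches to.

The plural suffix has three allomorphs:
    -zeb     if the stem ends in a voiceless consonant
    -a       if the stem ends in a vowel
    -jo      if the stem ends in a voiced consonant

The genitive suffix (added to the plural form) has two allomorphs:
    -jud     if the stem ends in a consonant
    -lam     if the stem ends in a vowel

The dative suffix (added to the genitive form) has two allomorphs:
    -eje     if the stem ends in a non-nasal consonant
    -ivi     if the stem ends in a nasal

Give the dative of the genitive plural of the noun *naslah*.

naslahzebjudeje

The final sound of *naslah* is /h/, which is a voiceless consonant, so the plural suffix is -zeb, giving *naslahzeb*.
The final sound of the plural form *naslahzeb* is /b/, which is a consonant, so the genitive suffix is -jud, giving *naslahzebjud*.
The genitive form *naslahzebjud*: final consonant = /d/, non-nasal → -eje → *naslahzebjudeje*.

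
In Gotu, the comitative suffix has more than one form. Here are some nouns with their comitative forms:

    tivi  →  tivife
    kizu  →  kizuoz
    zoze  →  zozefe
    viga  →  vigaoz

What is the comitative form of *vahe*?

Looking at the last vowel of each stem: -fe when the last vowel of the stem is a front vowel (*tivi*, *zoze*); -oz when the last vowel of the stem is a back vowel (*kizu*, *viga*).
The last vowel of *vahe* is /e/, which is a front vowel, so the suffix is -fe, giving *vahefe*.

vahefe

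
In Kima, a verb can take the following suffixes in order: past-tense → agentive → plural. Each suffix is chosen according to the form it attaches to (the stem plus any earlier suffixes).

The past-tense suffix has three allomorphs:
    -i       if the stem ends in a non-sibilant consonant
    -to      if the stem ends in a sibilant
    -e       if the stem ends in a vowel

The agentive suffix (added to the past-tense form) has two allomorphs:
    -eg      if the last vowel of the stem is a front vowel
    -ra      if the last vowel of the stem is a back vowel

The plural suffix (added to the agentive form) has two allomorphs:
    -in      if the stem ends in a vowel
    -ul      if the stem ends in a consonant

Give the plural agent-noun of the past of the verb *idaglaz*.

idaglaztorain

Since the final sound of *idaglaz* is /z/ (a sibilant), it takes -to, giving *idaglazto*.
The last vowel of the past-tense form *idaglazto* is /o/, which is a back vowel, so the agentive suffix is -ra, giving *idaglaztora*.
The agentive form *idaglaztora*: final sound = /a/, a vowel → -in → *idaglaztorain*.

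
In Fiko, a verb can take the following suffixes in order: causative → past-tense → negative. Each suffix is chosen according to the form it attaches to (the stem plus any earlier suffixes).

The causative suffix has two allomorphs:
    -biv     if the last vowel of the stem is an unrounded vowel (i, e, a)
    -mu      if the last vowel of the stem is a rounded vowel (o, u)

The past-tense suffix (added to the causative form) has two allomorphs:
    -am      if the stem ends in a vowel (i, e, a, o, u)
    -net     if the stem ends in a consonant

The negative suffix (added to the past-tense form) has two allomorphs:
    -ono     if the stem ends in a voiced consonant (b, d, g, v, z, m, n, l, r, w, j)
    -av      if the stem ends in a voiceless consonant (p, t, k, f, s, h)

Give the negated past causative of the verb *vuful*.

*vuful*: last vowel = /u/, a rounded vowel → -mu → *vufulmu*.
The causative form *vufulmu* — final sound /u/ (a vowel) → -am → *vufulmuam*.
The past-tense form *vufulmuam*: final consonant = /m/, voiced → -ono → *vufulmuamono*.

vufulmuamono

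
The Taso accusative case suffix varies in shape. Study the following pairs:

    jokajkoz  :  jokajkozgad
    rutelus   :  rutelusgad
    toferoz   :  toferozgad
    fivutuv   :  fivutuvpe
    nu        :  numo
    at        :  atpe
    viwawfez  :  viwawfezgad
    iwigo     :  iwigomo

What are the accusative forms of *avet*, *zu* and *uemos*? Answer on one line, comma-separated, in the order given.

avetpe, zumo, uemosgad

The suffix is conditioned by the final sound: -gad when the stem ends in a sibilant (*jokajkoz*, *rutelus*, *toferoz*, *viwawfez*); -pe when the stem ends in a non-sibilant consonant (*fivutuv*, *at*); -mo when the stem ends in a vowel (*nu*, *iwigo*).
*avet* — final sound /t/ (a non-sibilant consonant) → -pe → *avetpe*.
*zu* — final sound /u/ (a vowel) → -mo → *zumo*.
*uemos*: final sound = /s/, a sibilant → -gad → *uemosgad*.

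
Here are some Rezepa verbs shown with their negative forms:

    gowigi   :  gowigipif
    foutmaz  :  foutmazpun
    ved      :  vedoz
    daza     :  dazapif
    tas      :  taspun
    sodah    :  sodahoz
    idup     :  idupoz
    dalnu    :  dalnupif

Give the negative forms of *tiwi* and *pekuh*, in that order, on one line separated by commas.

The suffix is conditioned by the final sound: -pun when the stem ends in a sibilant (*foutmaz*, *tas*); -oz when the stem ends in a non-sibilant consonant (*ved*, *sodah*, *idup*); -pif when the stem ends in a vowel (*gowigi*, *daza*, *dalnu*).
Since the final sound of *tiwi* is /i/ (a vowel), it takes -pif, giving *tiwipif*.
The final sound of *pekuh* is /h/, which is a non-sibilant consonant, so the suffix is -oz, giving *pekuhoz*.

tiwipif, pekuhoz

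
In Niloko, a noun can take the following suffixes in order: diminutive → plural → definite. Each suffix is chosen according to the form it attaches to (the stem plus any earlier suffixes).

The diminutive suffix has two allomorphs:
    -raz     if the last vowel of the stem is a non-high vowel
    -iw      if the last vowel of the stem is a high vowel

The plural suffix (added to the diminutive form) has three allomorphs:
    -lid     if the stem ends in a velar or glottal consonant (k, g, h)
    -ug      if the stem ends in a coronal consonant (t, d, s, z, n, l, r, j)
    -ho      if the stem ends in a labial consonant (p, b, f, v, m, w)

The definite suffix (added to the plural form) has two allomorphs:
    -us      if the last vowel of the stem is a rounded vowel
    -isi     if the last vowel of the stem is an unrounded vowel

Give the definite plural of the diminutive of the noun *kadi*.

*kadi*: last vowel = /i/, a high vowel → -iw → *kadiiw*.
The final consonant of the diminutive form *kadiiw* is /w/, which is labial, so the plural suffix is -ho, giving *kadiiwho*.
The plural form *kadiiwho*: last vowel = /o/, a rounded vowel → -us → *kadiiwhous*.

kadiiwhous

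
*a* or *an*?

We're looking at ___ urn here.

The indefinite article is chosen by the initial *sound* of the following word, not its spelling.
*urn* begins with the sound /ɜr/ (u pronounced /ɜr/) — a vowel sound.
So the article is *an*: We're looking at an urn here.

an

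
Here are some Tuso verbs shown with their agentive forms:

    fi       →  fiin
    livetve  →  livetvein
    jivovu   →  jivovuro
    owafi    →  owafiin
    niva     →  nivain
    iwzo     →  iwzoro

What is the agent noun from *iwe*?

iwein

The suffix is conditioned by the last vowel: -ro when the last vowel of the stem is a rounded vowel (*jivovu*, *iwzo*); -in when the last vowel of the stem is an unrounded vowel (*fi*, *livetve*, *owafi*, *niva*).
Since the last vowel of *iwe* is /e/ (an unrounded vowel), it takes -in, giving *iwein*.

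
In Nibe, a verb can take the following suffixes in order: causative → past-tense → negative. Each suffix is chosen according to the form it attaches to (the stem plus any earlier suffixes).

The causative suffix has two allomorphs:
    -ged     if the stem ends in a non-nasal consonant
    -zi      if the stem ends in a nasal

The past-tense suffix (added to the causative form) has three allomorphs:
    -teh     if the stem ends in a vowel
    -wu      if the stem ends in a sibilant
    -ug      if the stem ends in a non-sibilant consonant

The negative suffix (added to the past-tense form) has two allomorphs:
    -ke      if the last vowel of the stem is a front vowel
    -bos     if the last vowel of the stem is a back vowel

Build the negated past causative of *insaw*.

insawgedugbos

Since the final consonant of *insaw* is /w/ (non-nasal), it takes -ged, giving *insawged*.
The causative form *insawged*: final sound = /d/, a non-sibilant consonant → -ug → *insawgedug*.
The past-tense form *insawgedug*: last vowel = /u/, a back vowel → -bos → *insawgedugbos*.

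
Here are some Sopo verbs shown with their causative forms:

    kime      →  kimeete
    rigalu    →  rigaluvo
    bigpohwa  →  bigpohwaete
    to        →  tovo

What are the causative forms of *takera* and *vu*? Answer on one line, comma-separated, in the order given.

takeraete, vuvo

Looking at the last vowel of each stem: -vo when the last vowel of the stem is a rounded vowel (*rigalu*, *to*); -ete when the last vowel of the stem is an unrounded vowel (*kime*, *bigpohwa*).
Since the last vowel of *takera* is /a/ (an unrounded vowel), it takes -ete, giving *takeraete*.
*vu*: last vowel = /u/, a rounded vowel → -vo → *vuvo*.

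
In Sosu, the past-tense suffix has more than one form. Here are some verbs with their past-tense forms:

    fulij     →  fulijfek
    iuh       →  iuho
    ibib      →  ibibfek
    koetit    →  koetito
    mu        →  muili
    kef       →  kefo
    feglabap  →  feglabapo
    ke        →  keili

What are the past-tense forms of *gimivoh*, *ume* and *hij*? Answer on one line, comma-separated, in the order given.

The suffix is conditioned by the final sound: -o when the stem ends in a voiceless consonant (*iuh*, *koetit*, *kef*, *feglabap*); -fek when the stem ends in a voiced consonant (*fulij*, *ibib*); -ili when the stem ends in a vowel (*mu*, *ke*).
Since the final sound of *gimivoh* is /h/ (a voiceless consonant), it takes -o, giving *gimivoho*.
*ume* — final sound /e/ (a vowel) → -ili → *umeili*.
*hij*: final sound = /j/, a voiced consonant → -fek → *hijfek*.

gimivoho, umeili, hijfek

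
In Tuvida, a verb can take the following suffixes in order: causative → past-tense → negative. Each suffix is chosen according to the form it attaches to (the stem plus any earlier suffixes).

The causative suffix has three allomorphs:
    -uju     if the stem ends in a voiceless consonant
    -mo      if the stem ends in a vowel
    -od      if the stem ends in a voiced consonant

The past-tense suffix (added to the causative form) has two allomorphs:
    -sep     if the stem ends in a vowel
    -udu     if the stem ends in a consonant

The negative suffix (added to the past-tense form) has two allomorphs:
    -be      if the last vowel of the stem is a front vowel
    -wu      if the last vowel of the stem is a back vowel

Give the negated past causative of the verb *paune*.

Since the final sound of *paune* is /e/ (a vowel), it takes -mo, giving *paunemo*.
The causative form *paunemo*: final sound = /o/, a vowel → -sep → *paunemosep*.
The past-tense form *paunemosep*: last vowel = /e/, a front vowel → -be → *paunemosepbe*.

paunemosepbe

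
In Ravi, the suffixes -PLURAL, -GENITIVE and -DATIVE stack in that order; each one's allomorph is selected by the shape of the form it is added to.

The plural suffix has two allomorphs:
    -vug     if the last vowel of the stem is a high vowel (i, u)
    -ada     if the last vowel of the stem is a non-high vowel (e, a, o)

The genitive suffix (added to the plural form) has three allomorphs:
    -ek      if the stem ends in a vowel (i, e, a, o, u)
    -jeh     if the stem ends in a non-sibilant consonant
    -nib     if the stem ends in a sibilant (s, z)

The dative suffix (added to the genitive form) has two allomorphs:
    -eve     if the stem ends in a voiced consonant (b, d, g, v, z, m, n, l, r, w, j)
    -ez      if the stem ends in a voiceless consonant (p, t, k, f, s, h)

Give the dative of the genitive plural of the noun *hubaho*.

*hubaho* — last vowel /o/ (a non-high vowel) → -ada → *hubahoada*.
The plural form *hubahoada* — final sound /a/ (a vowel) → -ek → *hubahoadaek*.
The genitive form *hubahoadaek*: final consonant = /k/, voiceless → -ez → *hubahoadaekez*.

hubahoadaekez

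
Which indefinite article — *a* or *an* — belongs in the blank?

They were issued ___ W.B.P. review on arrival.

a

The indefinite article is chosen by the initial *sound* of the following word, not its spelling.
The initialism *W.B.P.* is read letter by letter; the first letter, W, is pronounced /ˈdʌbəl.juː/, which begins with a consonant sound.
So the article is *a*: They were issued a W.B.P. review on arrival.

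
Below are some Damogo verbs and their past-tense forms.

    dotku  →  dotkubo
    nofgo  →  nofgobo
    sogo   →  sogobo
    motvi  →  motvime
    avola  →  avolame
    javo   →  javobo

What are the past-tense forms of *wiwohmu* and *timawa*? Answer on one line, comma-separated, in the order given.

wiwohmubo, timawame

The alternation tracks the last vowel of the stem — -bo when the last vowel of the stem is a rounded vowel (*dotku*, *nofgo*, *sogo*, *javo*); -me when the last vowel of the stem is an unrounded vowel (*motvi*, *avola*).
*wiwohmu* — last vowel /u/ (a rounded vowel) → -bo → *wiwohmubo*.
*timawa* — last vowel /a/ (an unrounded vowel) → -me → *timawame*.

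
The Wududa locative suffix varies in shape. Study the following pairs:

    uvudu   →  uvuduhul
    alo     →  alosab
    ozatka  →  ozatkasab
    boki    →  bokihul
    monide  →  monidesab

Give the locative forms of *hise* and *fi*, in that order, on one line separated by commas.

hisesab, fihul

The pattern is height harmony: -hul when the last vowel of the stem is a high vowel (*uvudu*, *boki*); -sab when the last vowel of the stem is a non-high vowel (*alo*, *ozatka*, *monide*).
Since the last vowel of *hise* is /e/ (a non-high vowel), it takes -sab, giving *hisesab*.
*fi*: last vowel = /i/, a high vowel → -hul → *fihul*.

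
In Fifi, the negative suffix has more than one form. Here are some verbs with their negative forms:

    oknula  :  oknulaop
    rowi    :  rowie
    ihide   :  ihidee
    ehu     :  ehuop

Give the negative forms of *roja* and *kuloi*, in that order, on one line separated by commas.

rojaop, kuloie

The pattern is front/back vowel harmony: -e when the last vowel of the stem is a front vowel (*rowi*, *ihide*); -op when the last vowel of the stem is a back vowel (*oknula*, *ehu*).
Since the last vowel of *roja* is /a/ (a back vowel), it takes -op, giving *rojaop*.
*kuloi* — last vowel /i/ (a front vowel) → -e → *kuloie*.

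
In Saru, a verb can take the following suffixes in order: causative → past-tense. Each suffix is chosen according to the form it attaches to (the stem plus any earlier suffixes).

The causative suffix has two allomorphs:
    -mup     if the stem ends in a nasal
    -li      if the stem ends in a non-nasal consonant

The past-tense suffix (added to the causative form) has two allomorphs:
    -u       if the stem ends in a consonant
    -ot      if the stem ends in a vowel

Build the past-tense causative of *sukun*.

Since the final consonant of *sukun* is /n/ (a nasal), it takes -mup, giving *sukunmup*.
The final sound of the causative form *sukunmup* is /p/, which is a consonant, so the past-tense suffix is -u, giving *sukunmupu*.

sukunmupu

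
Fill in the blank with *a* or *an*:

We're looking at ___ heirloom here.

The indefinite article is chosen by the initial *sound* of the following word, not its spelling.
*heirloom* begins with the sound /ɛ/ (silent h) — a vowel sound.
So the article is *an*: We're looking at an heirloom here.

an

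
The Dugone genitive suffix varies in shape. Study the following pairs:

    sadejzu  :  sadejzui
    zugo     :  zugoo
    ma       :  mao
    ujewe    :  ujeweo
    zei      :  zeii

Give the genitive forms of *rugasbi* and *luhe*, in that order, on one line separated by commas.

rugasbii, luheo

The suffix is conditioned by the last vowel: -i when the last vowel of the stem is a high vowel (*sadejzu*, *zei*); -o when the last vowel of the stem is a non-high vowel (*zugo*, *ma*, *ujewe*).
*rugasbi*: last vowel = /i/, a high vowel → -i → *rugasbii*.
*luhe* — last vowel /e/ (a non-high vowel) → -o → *luheo*.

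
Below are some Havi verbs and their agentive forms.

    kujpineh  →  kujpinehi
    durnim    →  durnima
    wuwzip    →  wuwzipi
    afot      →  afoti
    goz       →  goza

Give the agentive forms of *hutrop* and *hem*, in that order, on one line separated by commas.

hutropi, hema

The pattern is voicing of the final consonant: -i when the stem ends in a voiceless consonant (*kujpineh*, *wuwzip*, *afot*); -a when the stem ends in a voiced consonant (*durnim*, *goz*).
*hutrop* — final consonant /p/ (voiceless) → -i → *hutropi*.
The final consonant of *hem* is /m/, which is voiced, so the suffix is -a, giving *hema*.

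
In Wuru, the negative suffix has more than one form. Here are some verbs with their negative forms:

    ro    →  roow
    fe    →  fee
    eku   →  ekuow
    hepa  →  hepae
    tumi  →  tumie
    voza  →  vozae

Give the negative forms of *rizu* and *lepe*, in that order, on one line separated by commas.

Looking at the last vowel of each stem: -ow when the last vowel of the stem is a rounded vowel (*ro*, *eku*); -e when the last vowel of the stem is an unrounded vowel (*fe*, *hepa*, *tumi*, *voza*).
*rizu*: last vowel = /u/, a rounded vowel → -ow → *rizuow*.
The last vowel of *lepe* is /e/, which is an unrounded vowel, so the suffix is -e, giving *lepee*.

rizuow, lepee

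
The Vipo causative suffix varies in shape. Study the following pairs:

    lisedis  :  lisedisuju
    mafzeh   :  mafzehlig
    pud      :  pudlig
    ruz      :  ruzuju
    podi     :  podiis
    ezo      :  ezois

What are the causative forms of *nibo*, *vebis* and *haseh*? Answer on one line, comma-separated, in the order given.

nibois, vebisuju, hasehlig

The pattern is sibilance of the final sound: -uju when the stem ends in a sibilant (*lisedis*, *ruz*); -lig when the stem ends in a non-sibilant consonant (*mafzeh*, *pud*); -is when the stem ends in a vowel (*podi*, *ezo*).
*nibo* — final sound /o/ (a vowel) → -is → *nibois*.
Since the final sound of *vebis* is /s/ (a sibilant), it takes -uju, giving *vebisuju*.
*haseh*: final sound = /h/, a non-sibilant consonant → -lig → *hasehlig*.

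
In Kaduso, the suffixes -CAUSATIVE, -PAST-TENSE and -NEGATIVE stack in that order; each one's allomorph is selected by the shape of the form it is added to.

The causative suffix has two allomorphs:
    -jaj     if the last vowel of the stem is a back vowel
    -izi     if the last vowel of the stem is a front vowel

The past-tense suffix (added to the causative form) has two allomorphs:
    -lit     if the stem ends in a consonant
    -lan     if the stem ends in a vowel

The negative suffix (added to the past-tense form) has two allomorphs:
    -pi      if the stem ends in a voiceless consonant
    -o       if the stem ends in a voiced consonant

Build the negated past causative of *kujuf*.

*kujuf*: last vowel = /u/, a back vowel → -jaj → *kujufjaj*.
The final sound of the causative form *kujufjaj* is /j/, which is a consonant, so the past-tense suffix is -lit, giving *kujufjajlit*.
Since the final consonant of the past-tense form *kujufjajlit* is /t/ (voiceless), it takes -pi, giving *kujufjajlitpi*.

kujufjajlitpi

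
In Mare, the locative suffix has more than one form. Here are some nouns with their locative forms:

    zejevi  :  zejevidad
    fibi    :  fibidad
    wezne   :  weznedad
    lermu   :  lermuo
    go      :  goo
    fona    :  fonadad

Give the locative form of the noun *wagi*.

wagidad

The alternation tracks the last vowel of the stem — -o when the last vowel of the stem is a rounded vowel (*lermu*, *go*); -dad when the last vowel of the stem is an unrounded vowel (*zejevi*, *fibi*, *wezne*, *fona*).
The last vowel of *wagi* is /i/, which is an unrounded vowel, so the suffix is -dad, giving *wagidad*.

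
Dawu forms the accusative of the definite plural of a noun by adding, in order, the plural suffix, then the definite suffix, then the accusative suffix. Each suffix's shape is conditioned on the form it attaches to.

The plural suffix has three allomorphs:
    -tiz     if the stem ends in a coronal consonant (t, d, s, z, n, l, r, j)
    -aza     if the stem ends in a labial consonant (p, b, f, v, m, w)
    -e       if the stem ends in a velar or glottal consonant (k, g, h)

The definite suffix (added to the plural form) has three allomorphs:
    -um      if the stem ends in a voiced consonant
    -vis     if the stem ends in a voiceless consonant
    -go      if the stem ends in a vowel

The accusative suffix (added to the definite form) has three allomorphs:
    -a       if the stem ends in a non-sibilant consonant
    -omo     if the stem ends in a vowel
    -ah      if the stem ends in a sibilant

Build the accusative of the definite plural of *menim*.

Since the final consonant of *menim* is /m/ (labial), it takes -aza, giving *menimaza*.
The final sound of the plural form *menimaza* is /a/, which is a vowel, so the definite suffix is -go, giving *menimazago*.
Since the final sound of the definite form *menimazago* is /o/ (a vowel), it takes -omo, giving *menimazagoomo*.

menimazagoomo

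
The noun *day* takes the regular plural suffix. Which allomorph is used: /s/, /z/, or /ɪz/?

The stem *day* ends in a voiced non-sibilant sound.
The plural suffix surfaces as /ɪz/ after sibilants, /s/ after other voiceless consonants, and /z/ after other voiced sounds.
So the plural -s on *day* is pronounced /z/.

/z/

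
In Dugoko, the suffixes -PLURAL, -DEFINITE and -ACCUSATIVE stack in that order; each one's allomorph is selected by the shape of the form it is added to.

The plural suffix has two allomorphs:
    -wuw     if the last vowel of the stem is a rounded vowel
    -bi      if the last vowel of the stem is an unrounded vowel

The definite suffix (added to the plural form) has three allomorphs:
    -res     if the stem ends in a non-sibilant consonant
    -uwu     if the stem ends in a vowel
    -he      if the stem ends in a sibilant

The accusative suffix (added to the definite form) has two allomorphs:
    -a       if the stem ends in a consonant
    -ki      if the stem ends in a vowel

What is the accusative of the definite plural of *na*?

*na*: last vowel = /a/, an unrounded vowel → -bi → *nabi*.
Since the final sound of the plural form *nabi* is /i/ (a vowel), it takes -uwu, giving *nabiuwu*.
The definite form *nabiuwu*: final sound = /u/, a vowel → -ki → *nabiuwuki*.

nabiuwuki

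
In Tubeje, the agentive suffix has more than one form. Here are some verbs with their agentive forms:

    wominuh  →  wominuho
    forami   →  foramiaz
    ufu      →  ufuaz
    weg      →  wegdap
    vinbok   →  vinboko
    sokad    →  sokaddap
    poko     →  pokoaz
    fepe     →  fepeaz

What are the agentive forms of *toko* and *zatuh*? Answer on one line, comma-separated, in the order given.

The suffix is conditioned by the final sound: -o when the stem ends in a voiceless consonant (*wominuh*, *vinbok*); -dap when the stem ends in a voiced consonant (*weg*, *sokad*); -az when the stem ends in a vowel (*forami*, *ufu*, *poko*, *fepe*).
The final sound of *toko* is /o/, which is a vowel, so the suffix is -az, giving *tokoaz*.
Since the final sound of *zatuh* is /h/ (a voiceless consonant), it takes -o, giving *zatuho*.

tokoaz, zatuho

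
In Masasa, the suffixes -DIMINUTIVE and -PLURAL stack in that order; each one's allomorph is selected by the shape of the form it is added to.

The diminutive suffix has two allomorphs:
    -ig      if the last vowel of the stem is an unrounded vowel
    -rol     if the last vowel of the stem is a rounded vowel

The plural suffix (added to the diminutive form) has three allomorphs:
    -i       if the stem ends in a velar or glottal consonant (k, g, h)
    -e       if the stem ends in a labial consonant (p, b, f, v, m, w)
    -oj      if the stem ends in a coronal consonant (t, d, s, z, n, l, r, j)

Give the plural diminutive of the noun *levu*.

levuroloj

The last vowel of *levu* is /u/, which is a rounded vowel, so the diminutive suffix is -rol, giving *levurol*.
The final consonant of the diminutive form *levurol* is /l/, which is coronal, so the plural suffix is -oj, giving *levuroloj*.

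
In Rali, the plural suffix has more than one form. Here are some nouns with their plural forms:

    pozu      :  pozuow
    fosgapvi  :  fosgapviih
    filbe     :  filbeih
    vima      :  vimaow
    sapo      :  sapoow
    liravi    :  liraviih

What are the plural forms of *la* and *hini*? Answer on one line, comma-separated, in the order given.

The suffix is conditioned by the last vowel: -ih when the last vowel of the stem is a front vowel (*fosgapvi*, *filbe*, *liravi*); -ow when the last vowel of the stem is a back vowel (*pozu*, *vima*, *sapo*).
*la* — last vowel /a/ (a back vowel) → -ow → *laow*.
*hini* — last vowel /i/ (a front vowel) → -ih → *hiniih*.

laow, hiniih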